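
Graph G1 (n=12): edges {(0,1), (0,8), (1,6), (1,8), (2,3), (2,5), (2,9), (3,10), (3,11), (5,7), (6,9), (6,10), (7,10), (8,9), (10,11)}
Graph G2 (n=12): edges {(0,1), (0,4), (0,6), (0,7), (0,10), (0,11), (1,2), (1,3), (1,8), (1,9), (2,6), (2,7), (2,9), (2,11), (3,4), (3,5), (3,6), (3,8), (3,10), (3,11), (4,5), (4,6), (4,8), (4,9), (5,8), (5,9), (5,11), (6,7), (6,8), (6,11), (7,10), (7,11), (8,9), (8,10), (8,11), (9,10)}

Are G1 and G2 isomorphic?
No, not isomorphic

The graphs are NOT isomorphic.

Counting triangles (3-cliques): G1 has 2, G2 has 29.
Triangle count is an isomorphism invariant, so differing triangle counts rule out isomorphism.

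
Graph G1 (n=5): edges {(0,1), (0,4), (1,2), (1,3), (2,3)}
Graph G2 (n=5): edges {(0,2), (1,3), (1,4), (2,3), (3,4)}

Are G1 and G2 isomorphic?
Yes, isomorphic

The graphs are isomorphic.
One valid mapping φ: V(G1) → V(G2): 0→2, 1→3, 2→4, 3→1, 4→0

Verify φ preserves adjacency — for each edge of G1, its image is an edge of G2:
  (0,1) → (φ(0),φ(1)) = (2,3) ∈ E(G2) ✓
  (0,4) → (φ(0),φ(4)) = (0,2) ∈ E(G2) ✓
  (1,2) → (φ(1),φ(2)) = (3,4) ∈ E(G2) ✓
  (1,3) → (φ(1),φ(3)) = (1,3) ∈ E(G2) ✓
  (2,3) → (φ(2),φ(3)) = (1,4) ∈ E(G2) ✓
All 5 edges of G1 map to edges of G2, and |E(G1)| = |E(G2)| = 5, so φ is a bijection on edges as well as vertices. Hence G1 ≅ G2.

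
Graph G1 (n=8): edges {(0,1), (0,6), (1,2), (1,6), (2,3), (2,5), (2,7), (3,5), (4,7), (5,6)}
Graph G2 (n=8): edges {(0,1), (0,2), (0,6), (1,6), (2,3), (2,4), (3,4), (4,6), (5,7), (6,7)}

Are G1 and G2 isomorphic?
Yes, isomorphic

The graphs are isomorphic.
One valid mapping φ: V(G1) → V(G2): 0→3, 1→4, 2→6, 3→1, 4→5, 5→0, 6→2, 7→7

Verify φ preserves adjacency — for each edge of G1, its image is an edge of G2:
  (0,1) → (φ(0),φ(1)) = (3,4) ∈ E(G2) ✓
  (0,6) → (φ(0),φ(6)) = (2,3) ∈ E(G2) ✓
  (1,2) → (φ(1),φ(2)) = (4,6) ∈ E(G2) ✓
  (1,6) → (φ(1),φ(6)) = (2,4) ∈ E(G2) ✓
  (2,3) → (φ(2),φ(3)) = (1,6) ∈ E(G2) ✓
  (2,5) → (φ(2),φ(5)) = (0,6) ∈ E(G2) ✓
  (2,7) → (φ(2),φ(7)) = (6,7) ∈ E(G2) ✓
  (3,5) → (φ(3),φ(5)) = (0,1) ∈ E(G2) ✓
  (4,7) → (φ(4),φ(7)) = (5,7) ∈ E(G2) ✓
  (5,6) → (φ(5),φ(6)) = (0,2) ∈ E(G2) ✓
All 10 edges of G1 map to edges of G2, and |E(G1)| = |E(G2)| = 10, so φ is a bijection on edges as well as vertices. Hence G1 ≅ G2.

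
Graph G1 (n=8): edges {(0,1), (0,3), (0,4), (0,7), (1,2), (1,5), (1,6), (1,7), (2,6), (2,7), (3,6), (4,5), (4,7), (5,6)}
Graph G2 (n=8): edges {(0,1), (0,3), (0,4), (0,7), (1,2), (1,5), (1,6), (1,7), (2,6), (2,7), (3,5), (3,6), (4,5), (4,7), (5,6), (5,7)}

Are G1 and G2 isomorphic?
No, not isomorphic

The graphs are NOT isomorphic.

Counting edges: G1 has 14 edge(s); G2 has 16 edge(s).
Edge count is an isomorphism invariant (a bijection on vertices induces a bijection on edges), so differing edge counts rule out isomorphism.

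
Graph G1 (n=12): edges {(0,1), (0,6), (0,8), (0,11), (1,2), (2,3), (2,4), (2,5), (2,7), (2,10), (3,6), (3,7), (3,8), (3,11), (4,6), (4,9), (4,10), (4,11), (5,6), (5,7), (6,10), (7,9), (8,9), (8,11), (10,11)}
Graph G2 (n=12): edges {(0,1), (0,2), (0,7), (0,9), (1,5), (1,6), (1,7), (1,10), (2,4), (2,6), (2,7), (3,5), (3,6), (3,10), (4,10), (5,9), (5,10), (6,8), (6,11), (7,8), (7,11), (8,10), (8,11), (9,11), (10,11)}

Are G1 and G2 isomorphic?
Yes, isomorphic

The graphs are isomorphic.
One valid mapping φ: V(G1) → V(G2): 0→2, 1→4, 2→10, 3→1, 4→11, 5→3, 6→6, 7→5, 8→0, 9→9, 10→8, 11→7

Verify φ preserves adjacency — for each edge of G1, its image is an edge of G2:
  (0,1) → (φ(0),φ(1)) = (2,4) ∈ E(G2) ✓
  (0,6) → (φ(0),φ(6)) = (2,6) ∈ E(G2) ✓
  (0,8) → (φ(0),φ(8)) = (0,2) ∈ E(G2) ✓
  (0,11) → (φ(0),φ(11)) = (2,7) ∈ E(G2) ✓
  (1,2) → (φ(1),φ(2)) = (4,10) ∈ E(G2) ✓
  (2,3) → (φ(2),φ(3)) = (1,10) ∈ E(G2) ✓
  (2,4) → (φ(2),φ(4)) = (10,11) ∈ E(G2) ✓
  (2,5) → (φ(2),φ(5)) = (3,10) ∈ E(G2) ✓
  (2,7) → (φ(2),φ(7)) = (5,10) ∈ E(G2) ✓
  (2,10) → (φ(2),φ(10)) = (8,10) ∈ E(G2) ✓
  (3,6) → (φ(3),φ(6)) = (1,6) ∈ E(G2) ✓
  (3,7) → (φ(3),φ(7)) = (1,5) ∈ E(G2) ✓
  (3,8) → (φ(3),φ(8)) = (0,1) ∈ E(G2) ✓
  (3,11) → (φ(3),φ(11)) = (1,7) ∈ E(G2) ✓
  (4,6) → (φ(4),φ(6)) = (6,11) ∈ E(G2) ✓
  (4,9) → (φ(4),φ(9)) = (9,11) ∈ E(G2) ✓
  (4,10) → (φ(4),φ(10)) = (8,11) ∈ E(G2) ✓
  (4,11) → (φ(4),φ(11)) = (7,11) ∈ E(G2) ✓
  (5,6) → (φ(5),φ(6)) = (3,6) ∈ E(G2) ✓
  (5,7) → (φ(5),φ(7)) = (3,5) ∈ E(G2) ✓
  (6,10) → (φ(6),φ(10)) = (6,8) ∈ E(G2) ✓
  (7,9) → (φ(7),φ(9)) = (5,9) ∈ E(G2) ✓
  (8,9) → (φ(8),φ(9)) = (0,9) ∈ E(G2) ✓
  (8,11) → (φ(8),φ(11)) = (0,7) ∈ E(G2) ✓
  (10,11) → (φ(10),φ(11)) = (7,8) ∈ E(G2) ✓
All 25 edges of G1 map to edges of G2, and |E(G1)| = |E(G2)| = 25, so φ is a bijection on edges as well as vertices. Hence G1 ≅ G2.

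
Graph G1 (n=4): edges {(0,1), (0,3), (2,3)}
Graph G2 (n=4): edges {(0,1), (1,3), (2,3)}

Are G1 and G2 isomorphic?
Yes, isomorphic

The graphs are isomorphic.
One valid mapping φ: V(G1) → V(G2): 0→3, 1→2, 2→0, 3→1

Verify φ preserves adjacency — for each edge of G1, its image is an edge of G2:
  (0,1) → (φ(0),φ(1)) = (2,3) ∈ E(G2) ✓
  (0,3) → (φ(0),φ(3)) = (1,3) ∈ E(G2) ✓
  (2,3) → (φ(2),φ(3)) = (0,1) ∈ E(G2) ✓
All 3 edges of G1 map to edges of G2, and |E(G1)| = |E(G2)| = 3, so φ is a bijection on edges as well as vertices. Hence G1 ≅ G2.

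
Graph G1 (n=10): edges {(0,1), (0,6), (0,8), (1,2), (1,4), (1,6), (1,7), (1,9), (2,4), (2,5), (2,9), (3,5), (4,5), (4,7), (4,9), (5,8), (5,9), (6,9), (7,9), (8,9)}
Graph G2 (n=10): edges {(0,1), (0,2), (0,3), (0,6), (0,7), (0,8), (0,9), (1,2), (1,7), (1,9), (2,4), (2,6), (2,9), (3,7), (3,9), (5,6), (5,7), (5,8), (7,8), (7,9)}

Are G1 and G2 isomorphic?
Yes, isomorphic

The graphs are isomorphic.
One valid mapping φ: V(G1) → V(G2): 0→5, 1→7, 2→1, 3→4, 4→9, 5→2, 6→8, 7→3, 8→6, 9→0

Verify φ preserves adjacency — for each edge of G1, its image is an edge of G2:
  (0,1) → (φ(0),φ(1)) = (5,7) ∈ E(G2) ✓
  (0,6) → (φ(0),φ(6)) = (5,8) ∈ E(G2) ✓
  (0,8) → (φ(0),φ(8)) = (5,6) ∈ E(G2) ✓
  (1,2) → (φ(1),φ(2)) = (1,7) ∈ E(G2) ✓
  (1,4) → (φ(1),φ(4)) = (7,9) ∈ E(G2) ✓
  (1,6) → (φ(1),φ(6)) = (7,8) ∈ E(G2) ✓
  (1,7) → (φ(1),φ(7)) = (3,7) ∈ E(G2) ✓
  (1,9) → (φ(1),φ(9)) = (0,7) ∈ E(G2) ✓
  (2,4) → (φ(2),φ(4)) = (1,9) ∈ E(G2) ✓
  (2,5) → (φ(2),φ(5)) = (1,2) ∈ E(G2) ✓
  (2,9) → (φ(2),φ(9)) = (0,1) ∈ E(G2) ✓
  (3,5) → (φ(3),φ(5)) = (2,4) ∈ E(G2) ✓
  (4,5) → (φ(4),φ(5)) = (2,9) ∈ E(G2) ✓
  (4,7) → (φ(4),φ(7)) = (3,9) ∈ E(G2) ✓
  (4,9) → (φ(4),φ(9)) = (0,9) ∈ E(G2) ✓
  (5,8) → (φ(5),φ(8)) = (2,6) ∈ E(G2) ✓
  (5,9) → (φ(5),φ(9)) = (0,2) ∈ E(G2) ✓
  (6,9) → (φ(6),φ(9)) = (0,8) ∈ E(G2) ✓
  (7,9) → (φ(7),φ(9)) = (0,3) ∈ E(G2) ✓
  (8,9) → (φ(8),φ(9)) = (0,6) ∈ E(G2) ✓
All 20 edges of G1 map to edges of G2, and |E(G1)| = |E(G2)| = 20, so φ is a bijection on edges as well as vertices. Hence G1 ≅ G2.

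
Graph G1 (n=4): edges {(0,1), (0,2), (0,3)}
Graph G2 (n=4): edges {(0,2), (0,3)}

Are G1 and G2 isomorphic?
No, not isomorphic

The graphs are NOT isomorphic.

Counting edges: G1 has 3 edge(s); G2 has 2 edge(s).
Edge count is an isomorphism invariant (a bijection on vertices induces a bijection on edges), so differing edge counts rule out isomorphism.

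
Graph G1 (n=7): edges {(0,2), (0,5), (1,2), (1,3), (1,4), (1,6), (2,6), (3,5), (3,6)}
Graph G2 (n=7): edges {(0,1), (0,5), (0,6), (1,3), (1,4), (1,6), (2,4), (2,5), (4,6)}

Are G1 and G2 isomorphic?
Yes, isomorphic

The graphs are isomorphic.
One valid mapping φ: V(G1) → V(G2): 0→5, 1→1, 2→0, 3→4, 4→3, 5→2, 6→6

Verify φ preserves adjacency — for each edge of G1, its image is an edge of G2:
  (0,2) → (φ(0),φ(2)) = (0,5) ∈ E(G2) ✓
  (0,5) → (φ(0),φ(5)) = (2,5) ∈ E(G2) ✓
  (1,2) → (φ(1),φ(2)) = (0,1) ∈ E(G2) ✓
  (1,3) → (φ(1),φ(3)) = (1,4) ∈ E(G2) ✓
  (1,4) → (φ(1),φ(4)) = (1,3) ∈ E(G2) ✓
  (1,6) → (φ(1),φ(6)) = (1,6) ∈ E(G2) ✓
  (2,6) → (φ(2),φ(6)) = (0,6) ∈ E(G2) ✓
  (3,5) → (φ(3),φ(5)) = (2,4) ∈ E(G2) ✓
  (3,6) → (φ(3),φ(6)) = (4,6) ∈ E(G2) ✓
All 9 edges of G1 map to edges of G2, and |E(G1)| = |E(G2)| = 9, so φ is a bijection on edges as well as vertices. Hence G1 ≅ G2.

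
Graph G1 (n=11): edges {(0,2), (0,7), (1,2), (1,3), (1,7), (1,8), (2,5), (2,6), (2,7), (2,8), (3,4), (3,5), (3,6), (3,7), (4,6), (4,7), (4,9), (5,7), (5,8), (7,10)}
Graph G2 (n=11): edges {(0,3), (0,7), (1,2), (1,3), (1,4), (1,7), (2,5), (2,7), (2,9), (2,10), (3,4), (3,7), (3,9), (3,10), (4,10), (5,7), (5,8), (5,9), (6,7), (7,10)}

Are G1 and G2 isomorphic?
Yes, isomorphic

The graphs are isomorphic.
One valid mapping φ: V(G1) → V(G2): 0→0, 1→1, 2→3, 3→2, 4→5, 5→10, 6→9, 7→7, 8→4, 9→8, 10→6

Verify φ preserves adjacency — for each edge of G1, its image is an edge of G2:
  (0,2) → (φ(0),φ(2)) = (0,3) ∈ E(G2) ✓
  (0,7) → (φ(0),φ(7)) = (0,7) ∈ E(G2) ✓
  (1,2) → (φ(1),φ(2)) = (1,3) ∈ E(G2) ✓
  (1,3) → (φ(1),φ(3)) = (1,2) ∈ E(G2) ✓
  (1,7) → (φ(1),φ(7)) = (1,7) ∈ E(G2) ✓
  (1,8) → (φ(1),φ(8)) = (1,4) ∈ E(G2) ✓
  (2,5) → (φ(2),φ(5)) = (3,10) ∈ E(G2) ✓
  (2,6) → (φ(2),φ(6)) = (3,9) ∈ E(G2) ✓
  (2,7) → (φ(2),φ(7)) = (3,7) ∈ E(G2) ✓
  (2,8) → (φ(2),φ(8)) = (3,4) ∈ E(G2) ✓
  (3,4) → (φ(3),φ(4)) = (2,5) ∈ E(G2) ✓
  (3,5) → (φ(3),φ(5)) = (2,10) ∈ E(G2) ✓
  (3,6) → (φ(3),φ(6)) = (2,9) ∈ E(G2) ✓
  (3,7) → (φ(3),φ(7)) = (2,7) ∈ E(G2) ✓
  (4,6) → (φ(4),φ(6)) = (5,9) ∈ E(G2) ✓
  (4,7) → (φ(4),φ(7)) = (5,7) ∈ E(G2) ✓
  (4,9) → (φ(4),φ(9)) = (5,8) ∈ E(G2) ✓
  (5,7) → (φ(5),φ(7)) = (7,10) ∈ E(G2) ✓
  (5,8) → (φ(5),φ(8)) = (4,10) ∈ E(G2) ✓
  (7,10) → (φ(7),φ(10)) = (6,7) ∈ E(G2) ✓
All 20 edges of G1 map to edges of G2, and |E(G1)| = |E(G2)| = 20, so φ is a bijection on edges as well as vertices. Hence G1 ≅ G2.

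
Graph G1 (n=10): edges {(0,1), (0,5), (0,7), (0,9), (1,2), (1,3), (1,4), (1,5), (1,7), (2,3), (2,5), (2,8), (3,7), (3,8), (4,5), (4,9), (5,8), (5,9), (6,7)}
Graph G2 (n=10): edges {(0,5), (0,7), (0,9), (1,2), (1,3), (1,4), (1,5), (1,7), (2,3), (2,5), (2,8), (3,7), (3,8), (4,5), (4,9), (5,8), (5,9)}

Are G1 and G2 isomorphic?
No, not isomorphic

The graphs are NOT isomorphic.

Counting edges: G1 has 19 edge(s); G2 has 17 edge(s).
Edge count is an isomorphism invariant (a bijection on vertices induces a bijection on edges), so differing edge counts rule out isomorphism.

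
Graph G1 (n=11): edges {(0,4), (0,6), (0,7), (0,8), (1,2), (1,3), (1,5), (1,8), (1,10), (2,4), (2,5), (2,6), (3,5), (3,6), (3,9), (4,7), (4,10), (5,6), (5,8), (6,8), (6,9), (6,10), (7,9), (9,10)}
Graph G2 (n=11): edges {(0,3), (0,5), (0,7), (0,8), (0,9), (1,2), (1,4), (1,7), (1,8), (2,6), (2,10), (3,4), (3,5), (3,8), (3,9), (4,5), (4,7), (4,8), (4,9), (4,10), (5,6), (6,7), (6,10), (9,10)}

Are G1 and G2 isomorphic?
Yes, isomorphic

The graphs are isomorphic.
One valid mapping φ: V(G1) → V(G2): 0→10, 1→0, 2→5, 3→8, 4→6, 5→3, 6→4, 7→2, 8→9, 9→1, 10→7

Verify φ preserves adjacency — for each edge of G1, its image is an edge of G2:
  (0,4) → (φ(0),φ(4)) = (6,10) ∈ E(G2) ✓
  (0,6) → (φ(0),φ(6)) = (4,10) ∈ E(G2) ✓
  (0,7) → (φ(0),φ(7)) = (2,10) ∈ E(G2) ✓
  (0,8) → (φ(0),φ(8)) = (9,10) ∈ E(G2) ✓
  (1,2) → (φ(1),φ(2)) = (0,5) ∈ E(G2) ✓
  (1,3) → (φ(1),φ(3)) = (0,8) ∈ E(G2) ✓
  (1,5) → (φ(1),φ(5)) = (0,3) ∈ E(G2) ✓
  (1,8) → (φ(1),φ(8)) = (0,9) ∈ E(G2) ✓
  (1,10) → (φ(1),φ(10)) = (0,7) ∈ E(G2) ✓
  (2,4) → (φ(2),φ(4)) = (5,6) ∈ E(G2) ✓
  (2,5) → (φ(2),φ(5)) = (3,5) ∈ E(G2) ✓
  (2,6) → (φ(2),φ(6)) = (4,5) ∈ E(G2) ✓
  (3,5) → (φ(3),φ(5)) = (3,8) ∈ E(G2) ✓
  (3,6) → (φ(3),φ(6)) = (4,8) ∈ E(G2) ✓
  (3,9) → (φ(3),φ(9)) = (1,8) ∈ E(G2) ✓
  (4,7) → (φ(4),φ(7)) = (2,6) ∈ E(G2) ✓
  (4,10) → (φ(4),φ(10)) = (6,7) ∈ E(G2) ✓
  (5,6) → (φ(5),φ(6)) = (3,4) ∈ E(G2) ✓
  (5,8) → (φ(5),φ(8)) = (3,9) ∈ E(G2) ✓
  (6,8) → (φ(6),φ(8)) = (4,9) ∈ E(G2) ✓
  (6,9) → (φ(6),φ(9)) = (1,4) ∈ E(G2) ✓
  (6,10) → (φ(6),φ(10)) = (4,7) ∈ E(G2) ✓
  (7,9) → (φ(7),φ(9)) = (1,2) ∈ E(G2) ✓
  (9,10) → (φ(9),φ(10)) = (1,7) ∈ E(G2) ✓
All 24 edges of G1 map to edges of G2, and |E(G1)| = |E(G2)| = 24, so φ is a bijection on edges as well as vertices. Hence G1 ≅ G2.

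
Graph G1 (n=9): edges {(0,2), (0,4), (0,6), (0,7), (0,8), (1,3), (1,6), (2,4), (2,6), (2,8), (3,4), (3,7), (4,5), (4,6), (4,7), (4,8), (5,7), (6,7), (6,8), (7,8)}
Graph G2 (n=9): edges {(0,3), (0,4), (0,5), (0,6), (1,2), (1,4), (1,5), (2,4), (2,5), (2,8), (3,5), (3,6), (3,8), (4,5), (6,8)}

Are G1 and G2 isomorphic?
No, not isomorphic

The graphs are NOT isomorphic.

Connected components of G1: 1 component(s) with vertex sets [[0, 1, 2, 3, 4, 5, 6, 7, 8]], sizes [9].
Connected components of G2: 2 component(s) with vertex sets [[7], [0, 1, 2, 3, 4, 5, 6, 8]], sizes [1, 8].
The number of connected components (and the multiset of component sizes) is an isomorphism invariant — an isomorphism maps each component of G1 bijectively onto a component of G2. Since G1 has 1 component(s) and G2 has 2, they cannot be isomorphic.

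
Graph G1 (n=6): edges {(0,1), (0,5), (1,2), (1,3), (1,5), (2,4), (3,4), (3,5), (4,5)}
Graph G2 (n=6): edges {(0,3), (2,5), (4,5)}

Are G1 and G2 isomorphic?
No, not isomorphic

The graphs are NOT isomorphic.

Counting triangles (3-cliques): G1 has 3, G2 has 0.
Triangle count is an isomorphism invariant, so differing triangle counts rule out isomorphism.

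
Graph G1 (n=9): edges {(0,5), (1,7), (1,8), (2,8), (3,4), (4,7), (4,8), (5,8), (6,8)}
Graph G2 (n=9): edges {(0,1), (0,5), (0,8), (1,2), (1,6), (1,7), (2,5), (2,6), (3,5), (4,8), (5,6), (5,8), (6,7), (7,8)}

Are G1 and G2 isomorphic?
No, not isomorphic

The graphs are NOT isomorphic.

Counting triangles (3-cliques): G1 has 0, G2 has 4.
Triangle count is an isomorphism invariant, so differing triangle counts rule out isomorphism.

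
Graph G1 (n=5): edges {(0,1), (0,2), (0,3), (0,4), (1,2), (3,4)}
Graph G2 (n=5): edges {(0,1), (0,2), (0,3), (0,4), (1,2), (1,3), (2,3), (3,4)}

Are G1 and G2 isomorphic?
No, not isomorphic

The graphs are NOT isomorphic.

Counting edges: G1 has 6 edge(s); G2 has 8 edge(s).
Edge count is an isomorphism invariant (a bijection on vertices induces a bijection on edges), so differing edge counts rule out isomorphism.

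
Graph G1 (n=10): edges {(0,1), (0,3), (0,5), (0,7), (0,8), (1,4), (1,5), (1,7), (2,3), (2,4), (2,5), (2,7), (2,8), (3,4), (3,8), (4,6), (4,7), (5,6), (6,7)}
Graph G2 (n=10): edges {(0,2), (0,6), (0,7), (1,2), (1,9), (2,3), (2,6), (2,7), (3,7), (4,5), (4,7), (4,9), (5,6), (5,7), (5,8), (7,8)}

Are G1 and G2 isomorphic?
No, not isomorphic

The graphs are NOT isomorphic.

Degrees in G1: deg(0)=5, deg(1)=4, deg(2)=5, deg(3)=4, deg(4)=5, deg(5)=4, deg(6)=3, deg(7)=5, deg(8)=3, deg(9)=0.
Sorted degree sequence of G1: [5, 5, 5, 5, 4, 4, 4, 3, 3, 0].
Degrees in G2: deg(0)=3, deg(1)=2, deg(2)=5, deg(3)=2, deg(4)=3, deg(5)=4, deg(6)=3, deg(7)=6, deg(8)=2, deg(9)=2.
Sorted degree sequence of G2: [6, 5, 4, 3, 3, 3, 2, 2, 2, 2].
The (sorted) degree sequence is an isomorphism invariant, so since G1 and G2 have different degree sequences they cannot be isomorphic.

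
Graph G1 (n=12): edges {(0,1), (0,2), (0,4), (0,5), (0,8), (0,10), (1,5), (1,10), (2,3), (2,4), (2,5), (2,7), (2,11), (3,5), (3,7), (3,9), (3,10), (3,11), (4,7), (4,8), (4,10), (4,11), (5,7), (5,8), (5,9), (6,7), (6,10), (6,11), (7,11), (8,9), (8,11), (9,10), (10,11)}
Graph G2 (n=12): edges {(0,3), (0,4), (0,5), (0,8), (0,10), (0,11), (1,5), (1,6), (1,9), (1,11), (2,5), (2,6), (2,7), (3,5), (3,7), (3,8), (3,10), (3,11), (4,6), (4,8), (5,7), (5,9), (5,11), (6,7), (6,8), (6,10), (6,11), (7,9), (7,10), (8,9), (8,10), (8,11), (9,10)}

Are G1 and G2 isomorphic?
Yes, isomorphic

The graphs are isomorphic.
One valid mapping φ: V(G1) → V(G2): 0→7, 1→2, 2→3, 3→11, 4→10, 5→5, 6→4, 7→0, 8→9, 9→1, 10→6, 11→8

Verify φ preserves adjacency — for each edge of G1, its image is an edge of G2:
  (0,1) → (φ(0),φ(1)) = (2,7) ∈ E(G2) ✓
  (0,2) → (φ(0),φ(2)) = (3,7) ∈ E(G2) ✓
  (0,4) → (φ(0),φ(4)) = (7,10) ∈ E(G2) ✓
  (0,5) → (φ(0),φ(5)) = (5,7) ∈ E(G2) ✓
  (0,8) → (φ(0),φ(8)) = (7,9) ∈ E(G2) ✓
  (0,10) → (φ(0),φ(10)) = (6,7) ∈ E(G2) ✓
  (1,5) → (φ(1),φ(5)) = (2,5) ∈ E(G2) ✓
  (1,10) → (φ(1),φ(10)) = (2,6) ∈ E(G2) ✓
  (2,3) → (φ(2),φ(3)) = (3,11) ∈ E(G2) ✓
  (2,4) → (φ(2),φ(4)) = (3,10) ∈ E(G2) ✓
  (2,5) → (φ(2),φ(5)) = (3,5) ∈ E(G2) ✓
  (2,7) → (φ(2),φ(7)) = (0,3) ∈ E(G2) ✓
  (2,11) → (φ(2),φ(11)) = (3,8) ∈ E(G2) ✓
  (3,5) → (φ(3),φ(5)) = (5,11) ∈ E(G2) ✓
  (3,7) → (φ(3),φ(7)) = (0,11) ∈ E(G2) ✓
  (3,9) → (φ(3),φ(9)) = (1,11) ∈ E(G2) ✓
  (3,10) → (φ(3),φ(10)) = (6,11) ∈ E(G2) ✓
  (3,11) → (φ(3),φ(11)) = (8,11) ∈ E(G2) ✓
  (4,7) → (φ(4),φ(7)) = (0,10) ∈ E(G2) ✓
  (4,8) → (φ(4),φ(8)) = (9,10) ∈ E(G2) ✓
  (4,10) → (φ(4),φ(10)) = (6,10) ∈ E(G2) ✓
  (4,11) → (φ(4),φ(11)) = (8,10) ∈ E(G2) ✓
  (5,7) → (φ(5),φ(7)) = (0,5) ∈ E(G2) ✓
  (5,8) → (φ(5),φ(8)) = (5,9) ∈ E(G2) ✓
  (5,9) → (φ(5),φ(9)) = (1,5) ∈ E(G2) ✓
  (6,7) → (φ(6),φ(7)) = (0,4) ∈ E(G2) ✓
  (6,10) → (φ(6),φ(10)) = (4,6) ∈ E(G2) ✓
  (6,11) → (φ(6),φ(11)) = (4,8) ∈ E(G2) ✓
  (7,11) → (φ(7),φ(11)) = (0,8) ∈ E(G2) ✓
  (8,9) → (φ(8),φ(9)) = (1,9) ∈ E(G2) ✓
  (8,11) → (φ(8),φ(11)) = (8,9) ∈ E(G2) ✓
  (9,10) → (φ(9),φ(10)) = (1,6) ∈ E(G2) ✓
  (10,11) → (φ(10),φ(11)) = (6,8) ∈ E(G2) ✓
All 33 edges of G1 map to edges of G2, and |E(G1)| = |E(G2)| = 33, so φ is a bijection on edges as well as vertices. Hence G1 ≅ G2.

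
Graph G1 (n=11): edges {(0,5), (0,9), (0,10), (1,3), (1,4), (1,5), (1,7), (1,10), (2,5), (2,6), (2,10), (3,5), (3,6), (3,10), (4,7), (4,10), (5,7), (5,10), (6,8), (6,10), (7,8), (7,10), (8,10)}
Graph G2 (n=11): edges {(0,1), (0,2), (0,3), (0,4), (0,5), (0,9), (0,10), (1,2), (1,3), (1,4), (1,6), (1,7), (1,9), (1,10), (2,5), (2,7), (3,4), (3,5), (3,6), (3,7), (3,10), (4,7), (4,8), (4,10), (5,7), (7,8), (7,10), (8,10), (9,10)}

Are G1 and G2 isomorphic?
No, not isomorphic

The graphs are NOT isomorphic.

Degrees in G1: deg(0)=3, deg(1)=5, deg(2)=3, deg(3)=4, deg(4)=3, deg(5)=6, deg(6)=4, deg(7)=5, deg(8)=3, deg(9)=1, deg(10)=9.
Sorted degree sequence of G1: [9, 6, 5, 5, 4, 4, 3, 3, 3, 3, 1].
Degrees in G2: deg(0)=7, deg(1)=8, deg(2)=4, deg(3)=7, deg(4)=6, deg(5)=4, deg(6)=2, deg(7)=7, deg(8)=3, deg(9)=3, deg(10)=7.
Sorted degree sequence of G2: [8, 7, 7, 7, 7, 6, 4, 4, 3, 3, 2].
The (sorted) degree sequence is an isomorphism invariant, so since G1 and G2 have different degree sequences they cannot be isomorphic.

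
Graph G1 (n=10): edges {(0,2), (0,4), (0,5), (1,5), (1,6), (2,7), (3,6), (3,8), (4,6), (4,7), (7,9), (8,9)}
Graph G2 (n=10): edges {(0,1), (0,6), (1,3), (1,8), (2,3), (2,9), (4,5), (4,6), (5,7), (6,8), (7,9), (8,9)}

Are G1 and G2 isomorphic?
Yes, isomorphic

The graphs are isomorphic.
One valid mapping φ: V(G1) → V(G2): 0→1, 1→2, 2→0, 3→7, 4→8, 5→3, 6→9, 7→6, 8→5, 9→4

Verify φ preserves adjacency — for each edge of G1, its image is an edge of G2:
  (0,2) → (φ(0),φ(2)) = (0,1) ∈ E(G2) ✓
  (0,4) → (φ(0),φ(4)) = (1,8) ∈ E(G2) ✓
  (0,5) → (φ(0),φ(5)) = (1,3) ∈ E(G2) ✓
  (1,5) → (φ(1),φ(5)) = (2,3) ∈ E(G2) ✓
  (1,6) → (φ(1),φ(6)) = (2,9) ∈ E(G2) ✓
  (2,7) → (φ(2),φ(7)) = (0,6) ∈ E(G2) ✓
  (3,6) → (φ(3),φ(6)) = (7,9) ∈ E(G2) ✓
  (3,8) → (φ(3),φ(8)) = (5,7) ∈ E(G2) ✓
  (4,6) → (φ(4),φ(6)) = (8,9) ∈ E(G2) ✓
  (4,7) → (φ(4),φ(7)) = (6,8) ∈ E(G2) ✓
  (7,9) → (φ(7),φ(9)) = (4,6) ∈ E(G2) ✓
  (8,9) → (φ(8),φ(9)) = (4,5) ∈ E(G2) ✓
All 12 edges of G1 map to edges of G2, and |E(G1)| = |E(G2)| = 12, so φ is a bijection on edges as well as vertices. Hence G1 ≅ G2.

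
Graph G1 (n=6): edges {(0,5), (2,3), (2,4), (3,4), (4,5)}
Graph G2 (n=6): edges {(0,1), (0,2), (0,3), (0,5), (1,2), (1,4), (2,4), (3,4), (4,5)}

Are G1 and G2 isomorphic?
No, not isomorphic

The graphs are NOT isomorphic.

Counting triangles (3-cliques): G1 has 1, G2 has 2.
Triangle count is an isomorphism invariant, so differing triangle counts rule out isomorphism.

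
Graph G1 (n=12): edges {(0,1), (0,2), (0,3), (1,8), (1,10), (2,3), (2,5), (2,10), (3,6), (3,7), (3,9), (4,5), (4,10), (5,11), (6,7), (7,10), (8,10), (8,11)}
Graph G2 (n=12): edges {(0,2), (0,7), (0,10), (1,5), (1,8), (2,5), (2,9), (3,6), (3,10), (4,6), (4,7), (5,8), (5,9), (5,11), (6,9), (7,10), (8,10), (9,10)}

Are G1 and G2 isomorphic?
Yes, isomorphic

The graphs are isomorphic.
One valid mapping φ: V(G1) → V(G2): 0→2, 1→0, 2→9, 3→5, 4→3, 5→6, 6→1, 7→8, 8→7, 9→11, 10→10, 11→4

Verify φ preserves adjacency — for each edge of G1, its image is an edge of G2:
  (0,1) → (φ(0),φ(1)) = (0,2) ∈ E(G2) ✓
  (0,2) → (φ(0),φ(2)) = (2,9) ∈ E(G2) ✓
  (0,3) → (φ(0),φ(3)) = (2,5) ∈ E(G2) ✓
  (1,8) → (φ(1),φ(8)) = (0,7) ∈ E(G2) ✓
  (1,10) → (φ(1),φ(10)) = (0,10) ∈ E(G2) ✓
  (2,3) → (φ(2),φ(3)) = (5,9) ∈ E(G2) ✓
  (2,5) → (φ(2),φ(5)) = (6,9) ∈ E(G2) ✓
  (2,10) → (φ(2),φ(10)) = (9,10) ∈ E(G2) ✓
  (3,6) → (φ(3),φ(6)) = (1,5) ∈ E(G2) ✓
  (3,7) → (φ(3),φ(7)) = (5,8) ∈ E(G2) ✓
  (3,9) → (φ(3),φ(9)) = (5,11) ∈ E(G2) ✓
  (4,5) → (φ(4),φ(5)) = (3,6) ∈ E(G2) ✓
  (4,10) → (φ(4),φ(10)) = (3,10) ∈ E(G2) ✓
  (5,11) → (φ(5),φ(11)) = (4,6) ∈ E(G2) ✓
  (6,7) → (φ(6),φ(7)) = (1,8) ∈ E(G2) ✓
  (7,10) → (φ(7),φ(10)) = (8,10) ∈ E(G2) ✓
  (8,10) → (φ(8),φ(10)) = (7,10) ∈ E(G2) ✓
  (8,11) → (φ(8),φ(11)) = (4,7) ∈ E(G2) ✓
All 18 edges of G1 map to edges of G2, and |E(G1)| = |E(G2)| = 18, so φ is a bijection on edges as well as vertices. Hence G1 ≅ G2.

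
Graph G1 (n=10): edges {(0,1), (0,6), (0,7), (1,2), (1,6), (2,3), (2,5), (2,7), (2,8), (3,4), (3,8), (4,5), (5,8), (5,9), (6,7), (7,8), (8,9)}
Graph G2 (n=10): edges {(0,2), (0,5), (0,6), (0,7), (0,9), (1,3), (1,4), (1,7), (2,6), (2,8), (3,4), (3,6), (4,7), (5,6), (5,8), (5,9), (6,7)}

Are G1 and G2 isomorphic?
Yes, isomorphic

The graphs are isomorphic.
One valid mapping φ: V(G1) → V(G2): 0→1, 1→3, 2→6, 3→2, 4→8, 5→5, 6→4, 7→7, 8→0, 9→9

Verify φ preserves adjacency — for each edge of G1, its image is an edge of G2:
  (0,1) → (φ(0),φ(1)) = (1,3) ∈ E(G2) ✓
  (0,6) → (φ(0),φ(6)) = (1,4) ∈ E(G2) ✓
  (0,7) → (φ(0),φ(7)) = (1,7) ∈ E(G2) ✓
  (1,2) → (φ(1),φ(2)) = (3,6) ∈ E(G2) ✓
  (1,6) → (φ(1),φ(6)) = (3,4) ∈ E(G2) ✓
  (2,3) → (φ(2),φ(3)) = (2,6) ∈ E(G2) ✓
  (2,5) → (φ(2),φ(5)) = (5,6) ∈ E(G2) ✓
  (2,7) → (φ(2),φ(7)) = (6,7) ∈ E(G2) ✓
  (2,8) → (φ(2),φ(8)) = (0,6) ∈ E(G2) ✓
  (3,4) → (φ(3),φ(4)) = (2,8) ∈ E(G2) ✓
  (3,8) → (φ(3),φ(8)) = (0,2) ∈ E(G2) ✓
  (4,5) → (φ(4),φ(5)) = (5,8) ∈ E(G2) ✓
  (5,8) → (φ(5),φ(8)) = (0,5) ∈ E(G2) ✓
  (5,9) → (φ(5),φ(9)) = (5,9) ∈ E(G2) ✓
  (6,7) → (φ(6),φ(7)) = (4,7) ∈ E(G2) ✓
  (7,8) → (φ(7),φ(8)) = (0,7) ∈ E(G2) ✓
  (8,9) → (φ(8),φ(9)) = (0,9) ∈ E(G2) ✓
All 17 edges of G1 map to edges of G2, and |E(G1)| = |E(G2)| = 17, so φ is a bijection on edges as well as vertices. Hence G1 ≅ G2.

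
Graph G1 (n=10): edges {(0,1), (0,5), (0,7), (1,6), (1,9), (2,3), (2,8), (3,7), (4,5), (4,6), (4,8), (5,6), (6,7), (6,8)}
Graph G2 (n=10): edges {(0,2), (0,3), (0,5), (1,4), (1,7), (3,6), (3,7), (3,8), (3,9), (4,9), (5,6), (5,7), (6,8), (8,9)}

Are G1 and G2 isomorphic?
Yes, isomorphic

The graphs are isomorphic.
One valid mapping φ: V(G1) → V(G2): 0→5, 1→0, 2→4, 3→1, 4→8, 5→6, 6→3, 7→7, 8→9, 9→2

Verify φ preserves adjacency — for each edge of G1, its image is an edge of G2:
  (0,1) → (φ(0),φ(1)) = (0,5) ∈ E(G2) ✓
  (0,5) → (φ(0),φ(5)) = (5,6) ∈ E(G2) ✓
  (0,7) → (φ(0),φ(7)) = (5,7) ∈ E(G2) ✓
  (1,6) → (φ(1),φ(6)) = (0,3) ∈ E(G2) ✓
  (1,9) → (φ(1),φ(9)) = (0,2) ∈ E(G2) ✓
  (2,3) → (φ(2),φ(3)) = (1,4) ∈ E(G2) ✓
  (2,8) → (φ(2),φ(8)) = (4,9) ∈ E(G2) ✓
  (3,7) → (φ(3),φ(7)) = (1,7) ∈ E(G2) ✓
  (4,5) → (φ(4),φ(5)) = (6,8) ∈ E(G2) ✓
  (4,6) → (φ(4),φ(6)) = (3,8) ∈ E(G2) ✓
  (4,8) → (φ(4),φ(8)) = (8,9) ∈ E(G2) ✓
  (5,6) → (φ(5),φ(6)) = (3,6) ∈ E(G2) ✓
  (6,7) → (φ(6),φ(7)) = (3,7) ∈ E(G2) ✓
  (6,8) → (φ(6),φ(8)) = (3,9) ∈ E(G2) ✓
All 14 edges of G1 map to edges of G2, and |E(G1)| = |E(G2)| = 14, so φ is a bijection on edges as well as vertices. Hence G1 ≅ G2.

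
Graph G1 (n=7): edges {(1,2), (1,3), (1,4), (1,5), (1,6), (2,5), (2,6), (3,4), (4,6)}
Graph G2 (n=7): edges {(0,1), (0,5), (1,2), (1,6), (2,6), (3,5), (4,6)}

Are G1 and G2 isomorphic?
No, not isomorphic

The graphs are NOT isomorphic.

Connected components of G1: 2 component(s) with vertex sets [[0], [1, 2, 3, 4, 5, 6]], sizes [1, 6].
Connected components of G2: 1 component(s) with vertex sets [[0, 1, 2, 3, 4, 5, 6]], sizes [7].
The number of connected components (and the multiset of component sizes) is an isomorphism invariant — an isomorphism maps each component of G1 bijectively onto a component of G2. Since G1 has 2 component(s) and G2 has 1, they cannot be isomorphic.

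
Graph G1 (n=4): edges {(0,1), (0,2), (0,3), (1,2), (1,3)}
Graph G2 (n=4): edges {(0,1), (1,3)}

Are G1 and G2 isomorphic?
No, not isomorphic

The graphs are NOT isomorphic.

Connected components of G1: 1 component(s) with vertex sets [[0, 1, 2, 3]], sizes [4].
Connected components of G2: 2 component(s) with vertex sets [[2], [0, 1, 3]], sizes [1, 3].
The number of connected components (and the multiset of component sizes) is an isomorphism invariant — an isomorphism maps each component of G1 bijectively onto a component of G2. Since G1 has 1 component(s) and G2 has 2, they cannot be isomorphic.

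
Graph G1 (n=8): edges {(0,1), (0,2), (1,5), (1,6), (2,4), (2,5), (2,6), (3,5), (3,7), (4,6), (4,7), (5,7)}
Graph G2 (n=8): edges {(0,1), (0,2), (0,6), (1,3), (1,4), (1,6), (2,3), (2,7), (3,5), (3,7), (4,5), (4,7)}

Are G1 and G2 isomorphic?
Yes, isomorphic

The graphs are isomorphic.
One valid mapping φ: V(G1) → V(G2): 0→5, 1→4, 2→3, 3→6, 4→2, 5→1, 6→7, 7→0

Verify φ preserves adjacency — for each edge of G1, its image is an edge of G2:
  (0,1) → (φ(0),φ(1)) = (4,5) ∈ E(G2) ✓
  (0,2) → (φ(0),φ(2)) = (3,5) ∈ E(G2) ✓
  (1,5) → (φ(1),φ(5)) = (1,4) ∈ E(G2) ✓
  (1,6) → (φ(1),φ(6)) = (4,7) ∈ E(G2) ✓
  (2,4) → (φ(2),φ(4)) = (2,3) ∈ E(G2) ✓
  (2,5) → (φ(2),φ(5)) = (1,3) ∈ E(G2) ✓
  (2,6) → (φ(2),φ(6)) = (3,7) ∈ E(G2) ✓
  (3,5) → (φ(3),φ(5)) = (1,6) ∈ E(G2) ✓
  (3,7) → (φ(3),φ(7)) = (0,6) ∈ E(G2) ✓
  (4,6) → (φ(4),φ(6)) = (2,7) ∈ E(G2) ✓
  (4,7) → (φ(4),φ(7)) = (0,2) ∈ E(G2) ✓
  (5,7) → (φ(5),φ(7)) = (0,1) ∈ E(G2) ✓
All 12 edges of G1 map to edges of G2, and |E(G1)| = |E(G2)| = 12, so φ is a bijection on edges as well as vertices. Hence G1 ≅ G2.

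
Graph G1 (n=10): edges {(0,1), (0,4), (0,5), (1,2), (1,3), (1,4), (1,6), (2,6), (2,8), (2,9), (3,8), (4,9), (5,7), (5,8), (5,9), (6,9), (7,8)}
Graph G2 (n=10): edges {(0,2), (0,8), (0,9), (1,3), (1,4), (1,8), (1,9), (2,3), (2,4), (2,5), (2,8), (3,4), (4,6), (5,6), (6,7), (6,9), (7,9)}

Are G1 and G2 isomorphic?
Yes, isomorphic

The graphs are isomorphic.
One valid mapping φ: V(G1) → V(G2): 0→0, 1→2, 2→4, 3→5, 4→8, 5→9, 6→3, 7→7, 8→6, 9→1

Verify φ preserves adjacency — for each edge of G1, its image is an edge of G2:
  (0,1) → (φ(0),φ(1)) = (0,2) ∈ E(G2) ✓
  (0,4) → (φ(0),φ(4)) = (0,8) ∈ E(G2) ✓
  (0,5) → (φ(0),φ(5)) = (0,9) ∈ E(G2) ✓
  (1,2) → (φ(1),φ(2)) = (2,4) ∈ E(G2) ✓
  (1,3) → (φ(1),φ(3)) = (2,5) ∈ E(G2) ✓
  (1,4) → (φ(1),φ(4)) = (2,8) ∈ E(G2) ✓
  (1,6) → (φ(1),φ(6)) = (2,3) ∈ E(G2) ✓
  (2,6) → (φ(2),φ(6)) = (3,4) ∈ E(G2) ✓
  (2,8) → (φ(2),φ(8)) = (4,6) ∈ E(G2) ✓
  (2,9) → (φ(2),φ(9)) = (1,4) ∈ E(G2) ✓
  (3,8) → (φ(3),φ(8)) = (5,6) ∈ E(G2) ✓
  (4,9) → (φ(4),φ(9)) = (1,8) ∈ E(G2) ✓
  (5,7) → (φ(5),φ(7)) = (7,9) ∈ E(G2) ✓
  (5,8) → (φ(5),φ(8)) = (6,9) ∈ E(G2) ✓
  (5,9) → (φ(5),φ(9)) = (1,9) ∈ E(G2) ✓
  (6,9) → (φ(6),φ(9)) = (1,3) ∈ E(G2) ✓
  (7,8) → (φ(7),φ(8)) = (6,7) ∈ E(G2) ✓
All 17 edges of G1 map to edges of G2, and |E(G1)| = |E(G2)| = 17, so φ is a bijection on edges as well as vertices. Hence G1 ≅ G2.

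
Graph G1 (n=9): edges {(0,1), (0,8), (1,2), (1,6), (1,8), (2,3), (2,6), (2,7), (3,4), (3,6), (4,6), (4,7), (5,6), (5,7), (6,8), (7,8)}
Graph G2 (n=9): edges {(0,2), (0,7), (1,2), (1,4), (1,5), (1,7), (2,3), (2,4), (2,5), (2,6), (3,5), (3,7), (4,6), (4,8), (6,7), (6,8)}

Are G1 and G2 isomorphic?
Yes, isomorphic

The graphs are isomorphic.
One valid mapping φ: V(G1) → V(G2): 0→8, 1→4, 2→1, 3→5, 4→3, 5→0, 6→2, 7→7, 8→6

Verify φ preserves adjacency — for each edge of G1, its image is an edge of G2:
  (0,1) → (φ(0),φ(1)) = (4,8) ∈ E(G2) ✓
  (0,8) → (φ(0),φ(8)) = (6,8) ∈ E(G2) ✓
  (1,2) → (φ(1),φ(2)) = (1,4) ∈ E(G2) ✓
  (1,6) → (φ(1),φ(6)) = (2,4) ∈ E(G2) ✓
  (1,8) → (φ(1),φ(8)) = (4,6) ∈ E(G2) ✓
  (2,3) → (φ(2),φ(3)) = (1,5) ∈ E(G2) ✓
  (2,6) → (φ(2),φ(6)) = (1,2) ∈ E(G2) ✓
  (2,7) → (φ(2),φ(7)) = (1,7) ∈ E(G2) ✓
  (3,4) → (φ(3),φ(4)) = (3,5) ∈ E(G2) ✓
  (3,6) → (φ(3),φ(6)) = (2,5) ∈ E(G2) ✓
  (4,6) → (φ(4),φ(6)) = (2,3) ∈ E(G2) ✓
  (4,7) → (φ(4),φ(7)) = (3,7) ∈ E(G2) ✓
  (5,6) → (φ(5),φ(6)) = (0,2) ∈ E(G2) ✓
  (5,7) → (φ(5),φ(7)) = (0,7) ∈ E(G2) ✓
  (6,8) → (φ(6),φ(8)) = (2,6) ∈ E(G2) ✓
  (7,8) → (φ(7),φ(8)) = (6,7) ∈ E(G2) ✓
All 16 edges of G1 map to edges of G2, and |E(G1)| = |E(G2)| = 16, so φ is a bijection on edges as well as vertices. Hence G1 ≅ G2.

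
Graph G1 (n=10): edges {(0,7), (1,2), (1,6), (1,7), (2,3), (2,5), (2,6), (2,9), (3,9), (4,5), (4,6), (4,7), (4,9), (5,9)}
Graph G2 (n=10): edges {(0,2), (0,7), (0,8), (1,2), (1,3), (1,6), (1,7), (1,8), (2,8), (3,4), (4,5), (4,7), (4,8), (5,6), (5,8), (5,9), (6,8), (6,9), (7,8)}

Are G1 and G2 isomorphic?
No, not isomorphic

The graphs are NOT isomorphic.

Connected components of G1: 2 component(s) with vertex sets [[8], [0, 1, 2, 3, 4, 5, 6, 7, 9]], sizes [1, 9].
Connected components of G2: 1 component(s) with vertex sets [[0, 1, 2, 3, 4, 5, 6, 7, 8, 9]], sizes [10].
The number of connected components (and the multiset of component sizes) is an isomorphism invariant — an isomorphism maps each component of G1 bijectively onto a component of G2. Since G1 has 2 component(s) and G2 has 1, they cannot be isomorphic.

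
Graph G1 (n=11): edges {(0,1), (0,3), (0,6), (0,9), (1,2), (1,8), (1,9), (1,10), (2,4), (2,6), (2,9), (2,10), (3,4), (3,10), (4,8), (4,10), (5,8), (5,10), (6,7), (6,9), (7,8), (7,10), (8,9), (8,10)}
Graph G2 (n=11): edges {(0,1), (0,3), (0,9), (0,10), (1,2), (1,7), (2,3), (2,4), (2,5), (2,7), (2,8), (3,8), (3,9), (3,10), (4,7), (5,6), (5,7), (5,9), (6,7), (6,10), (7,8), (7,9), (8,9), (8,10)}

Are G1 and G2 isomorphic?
Yes, isomorphic

The graphs are isomorphic.
One valid mapping φ: V(G1) → V(G2): 0→10, 1→8, 2→9, 3→6, 4→5, 5→4, 6→0, 7→1, 8→2, 9→3, 10→7

Verify φ preserves adjacency — for each edge of G1, its image is an edge of G2:
  (0,1) → (φ(0),φ(1)) = (8,10) ∈ E(G2) ✓
  (0,3) → (φ(0),φ(3)) = (6,10) ∈ E(G2) ✓
  (0,6) → (φ(0),φ(6)) = (0,10) ∈ E(G2) ✓
  (0,9) → (φ(0),φ(9)) = (3,10) ∈ E(G2) ✓
  (1,2) → (φ(1),φ(2)) = (8,9) ∈ E(G2) ✓
  (1,8) → (φ(1),φ(8)) = (2,8) ∈ E(G2) ✓
  (1,9) → (φ(1),φ(9)) = (3,8) ∈ E(G2) ✓
  (1,10) → (φ(1),φ(10)) = (7,8) ∈ E(G2) ✓
  (2,4) → (φ(2),φ(4)) = (5,9) ∈ E(G2) ✓
  (2,6) → (φ(2),φ(6)) = (0,9) ∈ E(G2) ✓
  (2,9) → (φ(2),φ(9)) = (3,9) ∈ E(G2) ✓
  (2,10) → (φ(2),φ(10)) = (7,9) ∈ E(G2) ✓
  (3,4) → (φ(3),φ(4)) = (5,6) ∈ E(G2) ✓
  (3,10) → (φ(3),φ(10)) = (6,7) ∈ E(G2) ✓
  (4,8) → (φ(4),φ(8)) = (2,5) ∈ E(G2) ✓
  (4,10) → (φ(4),φ(10)) = (5,7) ∈ E(G2) ✓
  (5,8) → (φ(5),φ(8)) = (2,4) ∈ E(G2) ✓
  (5,10) → (φ(5),φ(10)) = (4,7) ∈ E(G2) ✓
  (6,7) → (φ(6),φ(7)) = (0,1) ∈ E(G2) ✓
  (6,9) → (φ(6),φ(9)) = (0,3) ∈ E(G2) ✓
  (7,8) → (φ(7),φ(8)) = (1,2) ∈ E(G2) ✓
  (7,10) → (φ(7),φ(10)) = (1,7) ∈ E(G2) ✓
  (8,9) → (φ(8),φ(9)) = (2,3) ∈ E(G2) ✓
  (8,10) → (φ(8),φ(10)) = (2,7) ∈ E(G2) ✓
All 24 edges of G1 map to edges of G2, and |E(G1)| = |E(G2)| = 24, so φ is a bijection on edges as well as vertices. Hence G1 ≅ G2.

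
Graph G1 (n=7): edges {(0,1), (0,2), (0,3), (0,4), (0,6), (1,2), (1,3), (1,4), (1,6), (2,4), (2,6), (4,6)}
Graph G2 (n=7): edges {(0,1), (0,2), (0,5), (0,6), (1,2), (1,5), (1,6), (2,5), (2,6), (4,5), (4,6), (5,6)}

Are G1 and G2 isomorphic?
Yes, isomorphic

The graphs are isomorphic.
One valid mapping φ: V(G1) → V(G2): 0→5, 1→6, 2→0, 3→4, 4→1, 5→3, 6→2

Verify φ preserves adjacency — for each edge of G1, its image is an edge of G2:
  (0,1) → (φ(0),φ(1)) = (5,6) ∈ E(G2) ✓
  (0,2) → (φ(0),φ(2)) = (0,5) ∈ E(G2) ✓
  (0,3) → (φ(0),φ(3)) = (4,5) ∈ E(G2) ✓
  (0,4) → (φ(0),φ(4)) = (1,5) ∈ E(G2) ✓
  (0,6) → (φ(0),φ(6)) = (2,5) ∈ E(G2) ✓
  (1,2) → (φ(1),φ(2)) = (0,6) ∈ E(G2) ✓
  (1,3) → (φ(1),φ(3)) = (4,6) ∈ E(G2) ✓
  (1,4) → (φ(1),φ(4)) = (1,6) ∈ E(G2) ✓
  (1,6) → (φ(1),φ(6)) = (2,6) ∈ E(G2) ✓
  (2,4) → (φ(2),φ(4)) = (0,1) ∈ E(G2) ✓
  (2,6) → (φ(2),φ(6)) = (0,2) ∈ E(G2) ✓
  (4,6) → (φ(4),φ(6)) = (1,2) ∈ E(G2) ✓
All 12 edges of G1 map to edges of G2, and |E(G1)| = |E(G2)| = 12, so φ is a bijection on edges as well as vertices. Hence G1 ≅ G2.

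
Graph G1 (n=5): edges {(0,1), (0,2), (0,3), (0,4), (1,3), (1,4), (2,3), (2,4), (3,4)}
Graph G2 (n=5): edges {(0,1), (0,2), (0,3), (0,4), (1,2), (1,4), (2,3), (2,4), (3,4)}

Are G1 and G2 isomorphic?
Yes, isomorphic

The graphs are isomorphic.
One valid mapping φ: V(G1) → V(G2): 0→2, 1→3, 2→1, 3→0, 4→4

Verify φ preserves adjacency — for each edge of G1, its image is an edge of G2:
  (0,1) → (φ(0),φ(1)) = (2,3) ∈ E(G2) ✓
  (0,2) → (φ(0),φ(2)) = (1,2) ∈ E(G2) ✓
  (0,3) → (φ(0),φ(3)) = (0,2) ∈ E(G2) ✓
  (0,4) → (φ(0),φ(4)) = (2,4) ∈ E(G2) ✓
  (1,3) → (φ(1),φ(3)) = (0,3) ∈ E(G2) ✓
  (1,4) → (φ(1),φ(4)) = (3,4) ∈ E(G2) ✓
  (2,3) → (φ(2),φ(3)) = (0,1) ∈ E(G2) ✓
  (2,4) → (φ(2),φ(4)) = (1,4) ∈ E(G2) ✓
  (3,4) → (φ(3),φ(4)) = (0,4) ∈ E(G2) ✓
All 9 edges of G1 map to edges of G2, and |E(G1)| = |E(G2)| = 9, so φ is a bijection on edges as well as vertices. Hence G1 ≅ G2.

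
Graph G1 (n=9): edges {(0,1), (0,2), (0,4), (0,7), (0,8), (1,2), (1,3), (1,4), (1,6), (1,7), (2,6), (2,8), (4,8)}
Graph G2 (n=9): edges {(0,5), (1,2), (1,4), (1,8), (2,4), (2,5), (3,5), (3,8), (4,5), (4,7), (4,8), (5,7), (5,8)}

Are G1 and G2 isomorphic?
Yes, isomorphic

The graphs are isomorphic.
One valid mapping φ: V(G1) → V(G2): 0→4, 1→5, 2→8, 3→0, 4→2, 5→6, 6→3, 7→7, 8→1

Verify φ preserves adjacency — for each edge of G1, its image is an edge of G2:
  (0,1) → (φ(0),φ(1)) = (4,5) ∈ E(G2) ✓
  (0,2) → (φ(0),φ(2)) = (4,8) ∈ E(G2) ✓
  (0,4) → (φ(0),φ(4)) = (2,4) ∈ E(G2) ✓
  (0,7) → (φ(0),φ(7)) = (4,7) ∈ E(G2) ✓
  (0,8) → (φ(0),φ(8)) = (1,4) ∈ E(G2) ✓
  (1,2) → (φ(1),φ(2)) = (5,8) ∈ E(G2) ✓
  (1,3) → (φ(1),φ(3)) = (0,5) ∈ E(G2) ✓
  (1,4) → (φ(1),φ(4)) = (2,5) ∈ E(G2) ✓
  (1,6) → (φ(1),φ(6)) = (3,5) ∈ E(G2) ✓
  (1,7) → (φ(1),φ(7)) = (5,7) ∈ E(G2) ✓
  (2,6) → (φ(2),φ(6)) = (3,8) ∈ E(G2) ✓
  (2,8) → (φ(2),φ(8)) = (1,8) ∈ E(G2) ✓
  (4,8) → (φ(4),φ(8)) = (1,2) ∈ E(G2) ✓
All 13 edges of G1 map to edges of G2, and |E(G1)| = |E(G2)| = 13, so φ is a bijection on edges as well as vertices. Hence G1 ≅ G2.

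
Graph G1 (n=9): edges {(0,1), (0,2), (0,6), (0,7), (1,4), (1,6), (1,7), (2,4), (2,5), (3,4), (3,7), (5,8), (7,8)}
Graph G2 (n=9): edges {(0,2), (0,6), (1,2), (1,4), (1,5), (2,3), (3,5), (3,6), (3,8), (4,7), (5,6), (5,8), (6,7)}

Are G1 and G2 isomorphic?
Yes, isomorphic

The graphs are isomorphic.
One valid mapping φ: V(G1) → V(G2): 0→5, 1→3, 2→1, 3→0, 4→2, 5→4, 6→8, 7→6, 8→7

Verify φ preserves adjacency — for each edge of G1, its image is an edge of G2:
  (0,1) → (φ(0),φ(1)) = (3,5) ∈ E(G2) ✓
  (0,2) → (φ(0),φ(2)) = (1,5) ∈ E(G2) ✓
  (0,6) → (φ(0),φ(6)) = (5,8) ∈ E(G2) ✓
  (0,7) → (φ(0),φ(7)) = (5,6) ∈ E(G2) ✓
  (1,4) → (φ(1),φ(4)) = (2,3) ∈ E(G2) ✓
  (1,6) → (φ(1),φ(6)) = (3,8) ∈ E(G2) ✓
  (1,7) → (φ(1),φ(7)) = (3,6) ∈ E(G2) ✓
  (2,4) → (φ(2),φ(4)) = (1,2) ∈ E(G2) ✓
  (2,5) → (φ(2),φ(5)) = (1,4) ∈ E(G2) ✓
  (3,4) → (φ(3),φ(4)) = (0,2) ∈ E(G2) ✓
  (3,7) → (φ(3),φ(7)) = (0,6) ∈ E(G2) ✓
  (5,8) → (φ(5),φ(8)) = (4,7) ∈ E(G2) ✓
  (7,8) → (φ(7),φ(8)) = (6,7) ∈ E(G2) ✓
All 13 edges of G1 map to edges of G2, and |E(G1)| = |E(G2)| = 13, so φ is a bijection on edges as well as vertices. Hence G1 ≅ G2.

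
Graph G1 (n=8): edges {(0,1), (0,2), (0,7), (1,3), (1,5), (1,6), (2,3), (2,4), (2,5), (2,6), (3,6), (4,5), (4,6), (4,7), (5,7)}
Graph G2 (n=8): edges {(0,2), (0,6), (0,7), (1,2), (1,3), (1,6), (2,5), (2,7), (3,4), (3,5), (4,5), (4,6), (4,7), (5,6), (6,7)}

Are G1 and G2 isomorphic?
Yes, isomorphic

The graphs are isomorphic.
One valid mapping φ: V(G1) → V(G2): 0→1, 1→2, 2→6, 3→0, 4→4, 5→5, 6→7, 7→3

Verify φ preserves adjacency — for each edge of G1, its image is an edge of G2:
  (0,1) → (φ(0),φ(1)) = (1,2) ∈ E(G2) ✓
  (0,2) → (φ(0),φ(2)) = (1,6) ∈ E(G2) ✓
  (0,7) → (φ(0),φ(7)) = (1,3) ∈ E(G2) ✓
  (1,3) → (φ(1),φ(3)) = (0,2) ∈ E(G2) ✓
  (1,5) → (φ(1),φ(5)) = (2,5) ∈ E(G2) ✓
  (1,6) → (φ(1),φ(6)) = (2,7) ∈ E(G2) ✓
  (2,3) → (φ(2),φ(3)) = (0,6) ∈ E(G2) ✓
  (2,4) → (φ(2),φ(4)) = (4,6) ∈ E(G2) ✓
  (2,5) → (φ(2),φ(5)) = (5,6) ∈ E(G2) ✓
  (2,6) → (φ(2),φ(6)) = (6,7) ∈ E(G2) ✓
  (3,6) → (φ(3),φ(6)) = (0,7) ∈ E(G2) ✓
  (4,5) → (φ(4),φ(5)) = (4,5) ∈ E(G2) ✓
  (4,6) → (φ(4),φ(6)) = (4,7) ∈ E(G2) ✓
  (4,7) → (φ(4),φ(7)) = (3,4) ∈ E(G2) ✓
  (5,7) → (φ(5),φ(7)) = (3,5) ∈ E(G2) ✓
All 15 edges of G1 map to edges of G2, and |E(G1)| = |E(G2)| = 15, so φ is a bijection on edges as well as vertices. Hence G1 ≅ G2.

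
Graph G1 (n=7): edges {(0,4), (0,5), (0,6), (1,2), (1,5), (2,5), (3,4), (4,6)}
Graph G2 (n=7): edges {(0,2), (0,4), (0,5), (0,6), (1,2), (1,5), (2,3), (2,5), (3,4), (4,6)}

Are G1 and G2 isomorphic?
No, not isomorphic

The graphs are NOT isomorphic.

Counting edges: G1 has 8 edge(s); G2 has 10 edge(s).
Edge count is an isomorphism invariant (a bijection on vertices induces a bijection on edges), so differing edge counts rule out isomorphism.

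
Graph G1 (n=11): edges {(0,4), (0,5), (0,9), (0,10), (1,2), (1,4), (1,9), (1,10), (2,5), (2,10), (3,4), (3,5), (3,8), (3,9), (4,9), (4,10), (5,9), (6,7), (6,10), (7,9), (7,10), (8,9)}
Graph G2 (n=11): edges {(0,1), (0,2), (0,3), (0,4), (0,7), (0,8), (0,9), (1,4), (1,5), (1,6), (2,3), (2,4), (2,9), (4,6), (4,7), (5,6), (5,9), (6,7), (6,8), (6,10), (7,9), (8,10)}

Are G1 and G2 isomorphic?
Yes, isomorphic

The graphs are isomorphic.
One valid mapping φ: V(G1) → V(G2): 0→7, 1→1, 2→5, 3→2, 4→4, 5→9, 6→10, 7→8, 8→3, 9→0, 10→6

Verify φ preserves adjacency — for each edge of G1, its image is an edge of G2:
  (0,4) → (φ(0),φ(4)) = (4,7) ∈ E(G2) ✓
  (0,5) → (φ(0),φ(5)) = (7,9) ∈ E(G2) ✓
  (0,9) → (φ(0),φ(9)) = (0,7) ∈ E(G2) ✓
  (0,10) → (φ(0),φ(10)) = (6,7) ∈ E(G2) ✓
  (1,2) → (φ(1),φ(2)) = (1,5) ∈ E(G2) ✓
  (1,4) → (φ(1),φ(4)) = (1,4) ∈ E(G2) ✓
  (1,9) → (φ(1),φ(9)) = (0,1) ∈ E(G2) ✓
  (1,10) → (φ(1),φ(10)) = (1,6) ∈ E(G2) ✓
  (2,5) → (φ(2),φ(5)) = (5,9) ∈ E(G2) ✓
  (2,10) → (φ(2),φ(10)) = (5,6) ∈ E(G2) ✓
  (3,4) → (φ(3),φ(4)) = (2,4) ∈ E(G2) ✓
  (3,5) → (φ(3),φ(5)) = (2,9) ∈ E(G2) ✓
  (3,8) → (φ(3),φ(8)) = (2,3) ∈ E(G2) ✓
  (3,9) → (φ(3),φ(9)) = (0,2) ∈ E(G2) ✓
  (4,9) → (φ(4),φ(9)) = (0,4) ∈ E(G2) ✓
  (4,10) → (φ(4),φ(10)) = (4,6) ∈ E(G2) ✓
  (5,9) → (φ(5),φ(9)) = (0,9) ∈ E(G2) ✓
  (6,7) → (φ(6),φ(7)) = (8,10) ∈ E(G2) ✓
  (6,10) → (φ(6),φ(10)) = (6,10) ∈ E(G2) ✓
  (7,9) → (φ(7),φ(9)) = (0,8) ∈ E(G2) ✓
  (7,10) → (φ(7),φ(10)) = (6,8) ∈ E(G2) ✓
  (8,9) → (φ(8),φ(9)) = (0,3) ∈ E(G2) ✓
All 22 edges of G1 map to edges of G2, and |E(G1)| = |E(G2)| = 22, so φ is a bijection on edges as well as vertices. Hence G1 ≅ G2.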